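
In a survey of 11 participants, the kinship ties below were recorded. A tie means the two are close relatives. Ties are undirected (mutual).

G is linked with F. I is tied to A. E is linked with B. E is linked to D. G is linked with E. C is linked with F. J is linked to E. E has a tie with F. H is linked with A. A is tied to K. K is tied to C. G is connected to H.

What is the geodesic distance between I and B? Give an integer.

One shortest route is I – A – H – G – E – B, which uses 5 edges, and at distance 4 from I we only reach {E, F}, which does not include B. So d(I,B) = 5.

5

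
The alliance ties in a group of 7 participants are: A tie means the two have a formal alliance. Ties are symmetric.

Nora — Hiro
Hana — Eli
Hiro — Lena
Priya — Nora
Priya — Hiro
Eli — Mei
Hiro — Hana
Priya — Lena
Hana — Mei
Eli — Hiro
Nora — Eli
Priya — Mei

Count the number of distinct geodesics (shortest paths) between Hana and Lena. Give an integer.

The shortest distance is 2, and the only length-2 path is Hana–Hiro–Lena. So there is exactly 1 shortest path.

1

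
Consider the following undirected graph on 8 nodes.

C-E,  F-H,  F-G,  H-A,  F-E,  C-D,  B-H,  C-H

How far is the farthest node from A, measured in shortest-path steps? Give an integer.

Distances from A: B:2, C:2, D:3, E:3, F:2, G:3, H:1.
The largest is 3 (to G, E, and D), so the eccentricity of A is 3.

3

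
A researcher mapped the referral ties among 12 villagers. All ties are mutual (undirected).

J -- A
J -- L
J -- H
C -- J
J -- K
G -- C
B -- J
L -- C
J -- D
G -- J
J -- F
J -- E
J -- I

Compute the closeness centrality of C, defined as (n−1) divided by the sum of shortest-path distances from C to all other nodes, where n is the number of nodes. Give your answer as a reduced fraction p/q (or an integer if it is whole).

Distances from C: A:2, B:2, D:2, E:2, F:2, G:1, H:2, I:2, J:1, K:2, L:1. Sum = 19.
n = 12, so closeness = 11/19.

11/19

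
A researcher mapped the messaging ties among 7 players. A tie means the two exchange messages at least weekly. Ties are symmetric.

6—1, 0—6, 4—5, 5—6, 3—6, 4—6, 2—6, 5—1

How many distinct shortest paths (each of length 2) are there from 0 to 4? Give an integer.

1

The shortest distance is 2, and the only length-2 path is 0–6–4. So there is exactly 1 shortest path.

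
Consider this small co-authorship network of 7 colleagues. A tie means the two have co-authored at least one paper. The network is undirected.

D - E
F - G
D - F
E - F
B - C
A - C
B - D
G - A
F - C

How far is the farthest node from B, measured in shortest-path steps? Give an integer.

Distances from B: A:2, C:1, D:1, E:2, F:2, G:3.
The largest is 3 (to G), so the eccentricity of B is 3.

3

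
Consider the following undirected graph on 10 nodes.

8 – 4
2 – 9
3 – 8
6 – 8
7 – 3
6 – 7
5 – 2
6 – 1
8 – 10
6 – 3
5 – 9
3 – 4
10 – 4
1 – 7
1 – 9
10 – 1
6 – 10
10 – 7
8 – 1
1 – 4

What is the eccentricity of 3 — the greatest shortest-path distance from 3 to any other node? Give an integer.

Distances from 3: 1:2, 2:4, 4:1, 5:4, 6:1, 7:1, 8:1, 9:3, 10:2.
The largest is 4 (to 2 and 5), so the eccentricity of 3 is 4.

4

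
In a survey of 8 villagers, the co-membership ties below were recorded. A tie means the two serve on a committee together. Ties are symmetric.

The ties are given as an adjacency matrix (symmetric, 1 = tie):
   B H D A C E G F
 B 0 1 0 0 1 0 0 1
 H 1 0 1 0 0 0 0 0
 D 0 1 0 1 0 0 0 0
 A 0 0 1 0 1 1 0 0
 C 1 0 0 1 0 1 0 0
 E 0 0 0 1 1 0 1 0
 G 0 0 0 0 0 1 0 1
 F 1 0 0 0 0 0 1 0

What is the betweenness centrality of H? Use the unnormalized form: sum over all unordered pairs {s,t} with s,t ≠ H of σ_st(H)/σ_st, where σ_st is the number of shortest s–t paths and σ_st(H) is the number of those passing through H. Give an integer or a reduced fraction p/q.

2

Pairs whose geodesics pass through H — B–D: 1; D–F: 1.
All other pairs contribute 0.
Summing the contributions gives betweenness(H) = 2.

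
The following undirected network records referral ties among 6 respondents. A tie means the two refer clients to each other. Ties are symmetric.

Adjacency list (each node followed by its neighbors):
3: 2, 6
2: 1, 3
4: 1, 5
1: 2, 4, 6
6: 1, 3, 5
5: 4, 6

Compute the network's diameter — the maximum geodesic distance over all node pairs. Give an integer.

Eccentricity of each node (its greatest distance to any other): 1:2, 2:3, 3:3, 4:3, 5:3, 6:2.
The maximum eccentricity is 3, realized for instance by the pair 3–4 via 3 – 6 – 5 – 4. So the diameter is 3.

3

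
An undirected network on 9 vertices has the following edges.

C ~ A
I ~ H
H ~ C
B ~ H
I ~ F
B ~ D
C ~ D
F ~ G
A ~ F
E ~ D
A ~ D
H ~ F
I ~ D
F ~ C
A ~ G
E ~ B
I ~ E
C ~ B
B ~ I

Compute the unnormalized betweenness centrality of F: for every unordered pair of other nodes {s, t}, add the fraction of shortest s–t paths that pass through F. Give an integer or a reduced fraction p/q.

Pairs whose geodesics pass through F — C–I: 1/4; C–G: 1/2; E–G: 1/2; I–G: 1; I–A: 1/2; G–B: 3/5; G–H: 1; H–A: 1/2.
All other pairs contribute 0.
Summing the contributions gives betweenness(F) = 97/20.

97/20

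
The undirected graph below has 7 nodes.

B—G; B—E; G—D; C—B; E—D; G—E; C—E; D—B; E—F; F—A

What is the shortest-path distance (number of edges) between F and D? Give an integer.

One shortest route is F – E – D, which uses 2 edges, and F and D are not directly tied, so nothing shorter exists. So d(F,D) = 2.

2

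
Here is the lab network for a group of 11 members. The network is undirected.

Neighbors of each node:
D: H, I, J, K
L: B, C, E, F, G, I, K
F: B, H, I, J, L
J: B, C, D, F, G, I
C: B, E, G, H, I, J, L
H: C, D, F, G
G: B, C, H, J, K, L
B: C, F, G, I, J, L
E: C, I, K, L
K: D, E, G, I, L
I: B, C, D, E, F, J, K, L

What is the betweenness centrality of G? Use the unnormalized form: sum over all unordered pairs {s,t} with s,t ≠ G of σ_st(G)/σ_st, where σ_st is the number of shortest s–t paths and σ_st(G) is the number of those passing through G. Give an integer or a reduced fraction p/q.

38/15

Pairs whose geodesics pass through G — L–H: 1/3; L–J: 1/5; B–K: 1/3; B–H: 1/3; C–K: 1/4; K–H: 1/2; K–J: 1/3; H–J: 1/4.
All other pairs contribute 0.
Summing the contributions gives betweenness(G) = 38/15.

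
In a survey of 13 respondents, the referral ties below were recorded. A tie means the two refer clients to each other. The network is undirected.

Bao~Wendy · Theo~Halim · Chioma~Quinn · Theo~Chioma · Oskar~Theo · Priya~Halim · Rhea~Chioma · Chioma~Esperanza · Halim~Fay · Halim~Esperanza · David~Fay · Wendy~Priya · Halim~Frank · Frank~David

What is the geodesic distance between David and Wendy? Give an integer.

4

One shortest route is David – Fay – Halim – Priya – Wendy, which uses 4 edges, and at distance 3 from David we only reach {Esperanza, Priya, Theo}, which does not include Wendy. So d(David,Wendy) = 4.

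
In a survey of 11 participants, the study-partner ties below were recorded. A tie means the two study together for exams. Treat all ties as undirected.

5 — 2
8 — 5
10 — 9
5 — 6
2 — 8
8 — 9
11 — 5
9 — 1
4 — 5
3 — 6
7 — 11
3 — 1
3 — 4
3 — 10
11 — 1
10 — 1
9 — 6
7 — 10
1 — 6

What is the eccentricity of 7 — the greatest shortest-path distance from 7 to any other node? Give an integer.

3

Distances from 7: 1:2, 2:3, 3:2, 4:3, 5:2, 6:3, 8:3, 9:2, 10:1, 11:1.
The largest is 3 (to 6, 8, 2, and 4), so the eccentricity of 7 is 3.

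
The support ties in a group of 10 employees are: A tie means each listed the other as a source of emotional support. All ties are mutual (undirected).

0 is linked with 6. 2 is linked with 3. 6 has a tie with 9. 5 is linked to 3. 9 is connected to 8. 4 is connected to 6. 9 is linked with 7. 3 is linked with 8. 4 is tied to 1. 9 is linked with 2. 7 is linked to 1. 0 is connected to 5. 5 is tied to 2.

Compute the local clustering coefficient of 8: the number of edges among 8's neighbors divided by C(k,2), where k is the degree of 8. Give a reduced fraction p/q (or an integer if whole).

0

8's neighbors: 3 and 9 (k = 2).
Possible neighbor pairs: C(2,2) = 1. Edges among them: none → e = 0.
Clustering(8) = 0/1.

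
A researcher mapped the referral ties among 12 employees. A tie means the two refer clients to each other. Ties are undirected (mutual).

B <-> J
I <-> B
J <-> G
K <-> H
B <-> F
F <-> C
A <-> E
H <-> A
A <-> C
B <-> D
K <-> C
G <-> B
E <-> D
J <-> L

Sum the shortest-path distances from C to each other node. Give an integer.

25

Distances from C: A:1, B:2, D:3, E:2, F:1, G:3, H:2, I:3, J:3, K:1, L:4.
Sum = 1 + 2 + 3 + 2 + 1 + 3 + 2 + 3 + 3 + 1 + 4 = 25.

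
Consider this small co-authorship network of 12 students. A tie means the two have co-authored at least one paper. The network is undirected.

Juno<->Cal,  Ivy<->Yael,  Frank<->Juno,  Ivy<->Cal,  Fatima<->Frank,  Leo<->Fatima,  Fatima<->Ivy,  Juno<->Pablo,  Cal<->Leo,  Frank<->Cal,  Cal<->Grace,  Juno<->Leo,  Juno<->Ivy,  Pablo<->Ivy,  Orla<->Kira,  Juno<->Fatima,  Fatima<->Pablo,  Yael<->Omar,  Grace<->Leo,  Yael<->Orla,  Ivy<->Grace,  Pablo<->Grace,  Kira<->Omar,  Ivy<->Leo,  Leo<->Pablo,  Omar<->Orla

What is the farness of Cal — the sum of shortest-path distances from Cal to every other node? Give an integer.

21

Distances from Cal: Fatima:2, Frank:1, Grace:1, Ivy:1, Juno:1, Kira:4, Leo:1, Omar:3, Orla:3, Pablo:2, Yael:2.
Sum = 2 + 1 + 1 + 1 + 1 + 4 + 1 + 3 + 3 + 2 + 2 = 21.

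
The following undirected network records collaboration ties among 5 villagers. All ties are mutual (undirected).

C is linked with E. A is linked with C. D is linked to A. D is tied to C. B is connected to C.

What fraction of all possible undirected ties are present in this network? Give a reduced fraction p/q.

1/2

There are 5 edges and 5 nodes, so the maximum possible is C(5,2) = 10.
Density = 5/10 = 1/2.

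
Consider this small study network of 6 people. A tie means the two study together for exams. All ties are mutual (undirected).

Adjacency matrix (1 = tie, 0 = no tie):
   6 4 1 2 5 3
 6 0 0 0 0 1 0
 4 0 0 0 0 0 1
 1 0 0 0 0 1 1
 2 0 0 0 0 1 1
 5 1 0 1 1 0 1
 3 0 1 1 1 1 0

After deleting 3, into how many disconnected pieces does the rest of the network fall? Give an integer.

Without 3, the remaining ties split the others into: {1, 2, 5, 6}; {4}.
That's 2 separate components.

2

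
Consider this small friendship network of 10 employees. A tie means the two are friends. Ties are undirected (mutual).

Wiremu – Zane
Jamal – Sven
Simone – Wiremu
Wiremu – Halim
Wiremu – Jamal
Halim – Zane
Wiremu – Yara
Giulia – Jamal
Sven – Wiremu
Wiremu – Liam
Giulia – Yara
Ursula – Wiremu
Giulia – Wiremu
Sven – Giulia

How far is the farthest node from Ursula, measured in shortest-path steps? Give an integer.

Distances from Ursula: Giulia:2, Halim:2, Jamal:2, Liam:2, Simone:2, Sven:2, Wiremu:1, Yara:2, Zane:2.
The largest is 2 (to Sven, Liam, Giulia, Simone, Halim, Zane, Jamal, and Yara), so the eccentricity of Ursula is 2.

2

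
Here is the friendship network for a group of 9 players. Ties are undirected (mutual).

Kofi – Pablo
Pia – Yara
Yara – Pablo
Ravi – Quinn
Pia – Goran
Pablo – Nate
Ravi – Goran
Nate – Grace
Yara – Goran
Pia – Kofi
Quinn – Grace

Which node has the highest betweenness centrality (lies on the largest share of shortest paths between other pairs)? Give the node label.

Pablo

Unnormalized betweenness of each node: Goran:41/6, Grace:7/2, Kofi:4/3, Nate:31/6, Pablo:23/3, Pia:3, Quinn:10/3, Ravi:29/6, Yara:13/3.
Pablo has the largest value, 23/3, making it the main broker — the node through which the most shortest paths run.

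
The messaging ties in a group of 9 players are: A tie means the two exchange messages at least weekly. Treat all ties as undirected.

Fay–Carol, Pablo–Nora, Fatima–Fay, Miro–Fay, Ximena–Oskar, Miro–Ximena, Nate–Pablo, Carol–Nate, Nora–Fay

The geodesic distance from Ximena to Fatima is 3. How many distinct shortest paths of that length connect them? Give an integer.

The shortest distance is 3, and the only length-3 path is Ximena–Miro–Fay–Fatima. So there is exactly 1 shortest path.

1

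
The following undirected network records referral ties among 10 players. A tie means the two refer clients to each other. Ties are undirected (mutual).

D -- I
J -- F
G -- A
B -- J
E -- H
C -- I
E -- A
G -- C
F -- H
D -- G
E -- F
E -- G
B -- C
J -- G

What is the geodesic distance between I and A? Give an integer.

One shortest route is I – D – G – A, which uses 3 edges, and at distance 2 from I we only reach {B, G}, which does not include A. So d(I,A) = 3.

3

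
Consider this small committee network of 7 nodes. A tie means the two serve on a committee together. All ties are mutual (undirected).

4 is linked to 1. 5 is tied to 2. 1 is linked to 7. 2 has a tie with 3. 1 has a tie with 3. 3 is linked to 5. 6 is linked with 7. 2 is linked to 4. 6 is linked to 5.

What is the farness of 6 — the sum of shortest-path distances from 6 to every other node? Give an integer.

11

Distances from 6: 1:2, 2:2, 3:2, 4:3, 5:1, 7:1.
Sum = 2 + 2 + 2 + 3 + 1 + 1 = 11.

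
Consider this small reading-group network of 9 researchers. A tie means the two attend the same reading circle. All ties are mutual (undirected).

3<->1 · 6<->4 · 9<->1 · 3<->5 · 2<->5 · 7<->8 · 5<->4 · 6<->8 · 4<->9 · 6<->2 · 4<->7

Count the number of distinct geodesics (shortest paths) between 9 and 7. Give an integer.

1

The shortest distance is 2, and the only length-2 path is 9–4–7. So there is exactly 1 shortest path.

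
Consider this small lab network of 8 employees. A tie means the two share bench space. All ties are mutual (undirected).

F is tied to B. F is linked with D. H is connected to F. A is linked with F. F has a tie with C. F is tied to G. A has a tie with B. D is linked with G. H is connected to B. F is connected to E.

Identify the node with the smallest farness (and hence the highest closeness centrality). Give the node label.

F

Farness (sum of distances to all others) for each node — A:12, B:11, C:13, D:12, E:13, F:7, G:12, H:12.
The smallest farness is 7, for F, so F has the highest closeness.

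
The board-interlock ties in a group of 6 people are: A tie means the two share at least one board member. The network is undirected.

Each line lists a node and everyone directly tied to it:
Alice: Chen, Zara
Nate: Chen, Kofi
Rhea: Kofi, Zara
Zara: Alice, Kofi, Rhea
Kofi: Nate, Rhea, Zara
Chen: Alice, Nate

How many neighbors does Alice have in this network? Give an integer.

2

Alice is directly tied to Chen and Zara. That is 2 neighbors, so the degree of Alice is 2.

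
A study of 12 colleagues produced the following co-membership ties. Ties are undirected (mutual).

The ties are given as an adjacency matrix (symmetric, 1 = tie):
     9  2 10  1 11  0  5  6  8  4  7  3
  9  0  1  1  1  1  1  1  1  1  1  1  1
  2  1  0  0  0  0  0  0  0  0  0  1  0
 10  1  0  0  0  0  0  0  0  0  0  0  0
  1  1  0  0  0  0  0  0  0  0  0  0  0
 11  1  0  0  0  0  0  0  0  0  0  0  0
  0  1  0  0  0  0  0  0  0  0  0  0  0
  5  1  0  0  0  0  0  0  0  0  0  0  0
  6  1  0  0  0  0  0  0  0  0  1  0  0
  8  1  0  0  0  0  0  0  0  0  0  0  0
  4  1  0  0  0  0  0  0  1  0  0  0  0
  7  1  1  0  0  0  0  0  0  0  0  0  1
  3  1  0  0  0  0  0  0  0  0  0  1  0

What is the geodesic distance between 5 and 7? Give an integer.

One shortest route is 5 – 9 – 7, which uses 2 edges, and 5 and 7 are not directly tied, so nothing shorter exists. So d(5,7) = 2.

2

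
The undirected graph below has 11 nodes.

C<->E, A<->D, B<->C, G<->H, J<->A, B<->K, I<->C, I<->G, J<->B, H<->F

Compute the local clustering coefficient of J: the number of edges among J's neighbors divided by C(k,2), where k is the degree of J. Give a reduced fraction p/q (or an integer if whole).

J's neighbors: A and B (k = 2).
Possible neighbor pairs: C(2,2) = 1. Edges among them: none → e = 0.
Clustering(J) = 0/1.

0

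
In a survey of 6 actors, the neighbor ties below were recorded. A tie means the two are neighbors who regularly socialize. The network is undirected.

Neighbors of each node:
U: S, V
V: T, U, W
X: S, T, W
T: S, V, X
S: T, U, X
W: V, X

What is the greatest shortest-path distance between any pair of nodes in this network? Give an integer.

2

Eccentricity of each node (its greatest distance to any other): S:2, T:2, U:2, V:2, W:2, X:2.
The maximum eccentricity is 2, realized for instance by the pair S–W via S – X – W. So the diameter is 2.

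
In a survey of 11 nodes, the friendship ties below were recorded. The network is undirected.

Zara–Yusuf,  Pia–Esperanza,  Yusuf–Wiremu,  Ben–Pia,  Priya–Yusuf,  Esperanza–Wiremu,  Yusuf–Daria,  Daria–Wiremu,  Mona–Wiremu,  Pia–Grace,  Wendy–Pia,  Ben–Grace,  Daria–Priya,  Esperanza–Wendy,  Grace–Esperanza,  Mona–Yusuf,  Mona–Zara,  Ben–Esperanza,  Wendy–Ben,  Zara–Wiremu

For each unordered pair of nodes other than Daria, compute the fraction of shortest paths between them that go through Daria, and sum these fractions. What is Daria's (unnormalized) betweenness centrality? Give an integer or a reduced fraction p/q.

Pairs whose geodesics pass through Daria — Wiremu–Priya: 1/2; Priya–Ben: 1/2; Priya–Pia: 1/2; Priya–Wendy: 1/2; Priya–Esperanza: 1/2; Priya–Grace: 1/2.
All other pairs contribute 0.
Summing the contributions gives betweenness(Daria) = 3.

3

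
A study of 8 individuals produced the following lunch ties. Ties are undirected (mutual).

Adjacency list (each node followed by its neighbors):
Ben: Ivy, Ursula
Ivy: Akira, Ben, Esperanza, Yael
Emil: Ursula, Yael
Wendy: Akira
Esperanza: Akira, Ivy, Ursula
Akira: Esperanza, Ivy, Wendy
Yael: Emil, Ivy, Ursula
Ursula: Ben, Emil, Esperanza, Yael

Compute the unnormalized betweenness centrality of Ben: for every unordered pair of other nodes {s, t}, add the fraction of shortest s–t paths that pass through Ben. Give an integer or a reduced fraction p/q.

1/3

Pairs whose geodesics pass through Ben — Ivy–Ursula: 1/3.
All other pairs contribute 0.
Summing the contributions gives betweenness(Ben) = 1/3.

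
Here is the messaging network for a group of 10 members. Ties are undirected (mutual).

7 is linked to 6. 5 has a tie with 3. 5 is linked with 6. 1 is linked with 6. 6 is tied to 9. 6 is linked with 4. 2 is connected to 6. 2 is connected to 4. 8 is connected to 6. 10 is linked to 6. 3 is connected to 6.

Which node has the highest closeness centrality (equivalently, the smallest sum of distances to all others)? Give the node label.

6

Farness (sum of distances to all others) for each node — 1:17, 2:16, 3:16, 4:16, 5:16, 6:9, 7:17, 8:17, 9:17, 10:17.
The smallest farness is 9, for 6, so 6 has the highest closeness.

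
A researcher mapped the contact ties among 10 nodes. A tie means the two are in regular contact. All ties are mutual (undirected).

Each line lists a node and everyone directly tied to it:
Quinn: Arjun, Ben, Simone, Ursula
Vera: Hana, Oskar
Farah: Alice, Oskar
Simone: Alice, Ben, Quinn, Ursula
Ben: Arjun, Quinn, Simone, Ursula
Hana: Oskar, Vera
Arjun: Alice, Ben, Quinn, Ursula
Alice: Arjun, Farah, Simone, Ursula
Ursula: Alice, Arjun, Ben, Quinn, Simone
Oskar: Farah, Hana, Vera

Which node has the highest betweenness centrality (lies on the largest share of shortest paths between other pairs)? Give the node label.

Alice

Unnormalized betweenness of each node: Alice:81/4, Arjun:10/3, Ben:1/4, Farah:18, Hana:0, Oskar:14, Quinn:1/4, Simone:10/3, Ursula:43/12, Vera:0.
Alice has the largest value, 81/4, making it the main broker — the node through which the most shortest paths run.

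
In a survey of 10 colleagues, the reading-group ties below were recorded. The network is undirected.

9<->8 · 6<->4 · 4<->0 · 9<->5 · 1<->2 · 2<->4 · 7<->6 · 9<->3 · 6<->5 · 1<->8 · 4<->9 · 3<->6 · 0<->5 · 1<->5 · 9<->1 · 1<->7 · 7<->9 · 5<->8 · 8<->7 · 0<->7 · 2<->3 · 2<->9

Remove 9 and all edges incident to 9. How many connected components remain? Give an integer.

1

9's neighbors (1, 2, 3, 4, 5, 7, and 8) remain reachable from one another through other ties, so the rest of the network stays in one piece.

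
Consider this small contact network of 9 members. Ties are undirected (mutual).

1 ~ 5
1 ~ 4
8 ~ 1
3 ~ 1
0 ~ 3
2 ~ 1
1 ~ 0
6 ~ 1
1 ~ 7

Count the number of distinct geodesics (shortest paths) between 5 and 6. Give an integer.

The shortest distance is 2, and the only length-2 path is 5–1–6. So there is exactly 1 shortest path.

1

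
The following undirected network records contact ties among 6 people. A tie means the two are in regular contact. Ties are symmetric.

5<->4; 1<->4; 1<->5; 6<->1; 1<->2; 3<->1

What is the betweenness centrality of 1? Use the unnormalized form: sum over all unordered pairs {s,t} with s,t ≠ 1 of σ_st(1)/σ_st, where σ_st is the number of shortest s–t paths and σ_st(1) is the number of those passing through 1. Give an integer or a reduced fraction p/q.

Pairs whose geodesics pass through 1 — 3–5: 1; 3–6: 1; 3–4: 1; 3–2: 1; 5–6: 1; 5–2: 1; 6–4: 1; 6–2: 1; 4–2: 1.
All other pairs contribute 0.
Summing the contributions gives betweenness(1) = 9.

9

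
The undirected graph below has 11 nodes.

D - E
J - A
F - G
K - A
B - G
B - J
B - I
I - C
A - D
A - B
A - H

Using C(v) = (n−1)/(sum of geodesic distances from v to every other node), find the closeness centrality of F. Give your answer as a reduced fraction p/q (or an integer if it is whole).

Distances from F: A:3, B:2, C:4, D:4, E:5, G:1, H:4, I:3, J:3, K:4. Sum = 33.
n = 11, so closeness = 10/33.

10/33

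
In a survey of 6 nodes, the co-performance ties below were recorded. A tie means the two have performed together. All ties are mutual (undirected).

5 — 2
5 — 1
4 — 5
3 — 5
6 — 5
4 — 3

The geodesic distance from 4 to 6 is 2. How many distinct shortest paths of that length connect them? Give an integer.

1

The shortest distance is 2, and the only length-2 path is 4–5–6. So there is exactly 1 shortest path.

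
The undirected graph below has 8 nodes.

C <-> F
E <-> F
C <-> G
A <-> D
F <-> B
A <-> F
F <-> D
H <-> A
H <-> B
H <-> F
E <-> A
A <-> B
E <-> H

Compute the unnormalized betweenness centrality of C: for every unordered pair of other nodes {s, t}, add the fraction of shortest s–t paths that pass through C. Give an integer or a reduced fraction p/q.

Pairs whose geodesics pass through C — G–A: 1; G–D: 1; G–H: 1; G–E: 1; G–B: 1; G–F: 1.
All other pairs contribute 0.
Summing the contributions gives betweenness(C) = 6.

6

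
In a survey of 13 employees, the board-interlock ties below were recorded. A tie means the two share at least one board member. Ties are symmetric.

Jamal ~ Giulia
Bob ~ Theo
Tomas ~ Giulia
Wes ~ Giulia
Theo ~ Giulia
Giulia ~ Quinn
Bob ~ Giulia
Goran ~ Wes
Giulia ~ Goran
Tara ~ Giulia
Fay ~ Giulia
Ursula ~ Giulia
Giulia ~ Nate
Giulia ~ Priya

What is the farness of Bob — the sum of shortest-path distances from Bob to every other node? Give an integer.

22

Distances from Bob: Fay:2, Giulia:1, Goran:2, Jamal:2, Nate:2, Priya:2, Quinn:2, Tara:2, Theo:1, Tomas:2, Ursula:2, Wes:2.
Sum = 2 + 1 + 2 + 2 + 2 + 2 + 2 + 2 + 1 + 2 + 2 + 2 = 22.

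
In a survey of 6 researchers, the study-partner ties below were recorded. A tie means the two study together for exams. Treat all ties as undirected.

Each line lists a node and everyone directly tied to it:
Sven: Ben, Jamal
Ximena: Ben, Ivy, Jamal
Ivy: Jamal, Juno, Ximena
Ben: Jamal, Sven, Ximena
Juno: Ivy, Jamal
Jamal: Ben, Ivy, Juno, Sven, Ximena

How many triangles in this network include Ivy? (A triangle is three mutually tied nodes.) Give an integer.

2

Ivy's neighbors: Jamal, Juno, and Ximena.
Neighbor pairs that are themselves tied: Ivy–Jamal–Juno; Ivy–Jamal–Ximena. Each forms one triangle with Ivy, for 2 in total.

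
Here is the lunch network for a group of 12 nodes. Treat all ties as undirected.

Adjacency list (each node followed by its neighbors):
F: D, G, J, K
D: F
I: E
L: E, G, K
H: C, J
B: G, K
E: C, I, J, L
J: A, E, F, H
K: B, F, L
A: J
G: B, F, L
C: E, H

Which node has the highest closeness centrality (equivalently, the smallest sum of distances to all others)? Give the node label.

Farness (sum of distances to all others) for each node — A:29, B:31, C:28, D:30, E:20, F:20, G:23, H:27, I:30, J:19, K:23, L:22.
The smallest farness is 19, for J, so J has the highest closeness.

J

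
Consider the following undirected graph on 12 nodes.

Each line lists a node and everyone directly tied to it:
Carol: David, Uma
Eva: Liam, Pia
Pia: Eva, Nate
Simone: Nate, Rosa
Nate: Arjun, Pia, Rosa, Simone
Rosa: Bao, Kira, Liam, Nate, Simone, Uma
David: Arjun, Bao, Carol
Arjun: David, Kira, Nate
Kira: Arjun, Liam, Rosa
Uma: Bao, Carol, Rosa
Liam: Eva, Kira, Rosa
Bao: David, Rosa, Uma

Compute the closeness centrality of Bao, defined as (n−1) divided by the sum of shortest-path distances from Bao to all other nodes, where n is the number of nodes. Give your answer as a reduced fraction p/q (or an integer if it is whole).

Distances from Bao: Arjun:2, Carol:2, David:1, Eva:3, Kira:2, Liam:2, Nate:2, Pia:3, Rosa:1, Simone:2, Uma:1. Sum = 21.
n = 12, so closeness = 11/21.

11/21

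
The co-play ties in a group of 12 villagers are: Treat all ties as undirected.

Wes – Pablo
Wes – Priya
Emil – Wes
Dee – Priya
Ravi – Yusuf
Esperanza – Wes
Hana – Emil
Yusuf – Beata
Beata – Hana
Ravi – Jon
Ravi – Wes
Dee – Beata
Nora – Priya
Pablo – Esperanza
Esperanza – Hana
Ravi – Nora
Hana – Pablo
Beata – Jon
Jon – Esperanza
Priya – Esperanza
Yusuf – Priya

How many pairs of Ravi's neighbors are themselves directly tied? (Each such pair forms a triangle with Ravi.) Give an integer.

0

Ravi's neighbors are Jon, Nora, Wes, and Yusuf, but none of them are tied to each other, so no triangle contains Ravi.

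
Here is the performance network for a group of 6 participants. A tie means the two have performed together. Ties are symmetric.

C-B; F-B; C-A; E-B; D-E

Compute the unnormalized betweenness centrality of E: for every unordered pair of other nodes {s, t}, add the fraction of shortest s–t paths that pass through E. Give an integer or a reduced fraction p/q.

Pairs whose geodesics pass through E — F–D: 1; D–B: 1; D–C: 1; D–A: 1.
All other pairs contribute 0.
Summing the contributions gives betweenness(E) = 4.

4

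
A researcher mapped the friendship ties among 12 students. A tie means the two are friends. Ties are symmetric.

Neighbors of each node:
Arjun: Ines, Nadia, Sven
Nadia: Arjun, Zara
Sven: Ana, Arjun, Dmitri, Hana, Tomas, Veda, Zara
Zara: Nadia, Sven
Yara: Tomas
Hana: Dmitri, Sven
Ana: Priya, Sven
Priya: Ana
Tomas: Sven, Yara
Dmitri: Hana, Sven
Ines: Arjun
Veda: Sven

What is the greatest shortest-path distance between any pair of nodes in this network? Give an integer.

4

Eccentricity of each node (its greatest distance to any other): Ana:3, Arjun:3, Dmitri:3, Hana:3, Ines:4, Nadia:4, Priya:4, Sven:2, Tomas:3, Veda:3, Yara:4, Zara:3.
The maximum eccentricity is 4, realized for instance by the pair Yara–Nadia via Yara – Tomas – Sven – Arjun – Nadia. So the diameter is 4.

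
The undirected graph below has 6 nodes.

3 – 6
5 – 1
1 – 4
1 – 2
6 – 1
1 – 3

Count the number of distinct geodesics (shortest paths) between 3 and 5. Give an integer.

1

The shortest distance is 2, and the only length-2 path is 3–1–5. So there is exactly 1 shortest path.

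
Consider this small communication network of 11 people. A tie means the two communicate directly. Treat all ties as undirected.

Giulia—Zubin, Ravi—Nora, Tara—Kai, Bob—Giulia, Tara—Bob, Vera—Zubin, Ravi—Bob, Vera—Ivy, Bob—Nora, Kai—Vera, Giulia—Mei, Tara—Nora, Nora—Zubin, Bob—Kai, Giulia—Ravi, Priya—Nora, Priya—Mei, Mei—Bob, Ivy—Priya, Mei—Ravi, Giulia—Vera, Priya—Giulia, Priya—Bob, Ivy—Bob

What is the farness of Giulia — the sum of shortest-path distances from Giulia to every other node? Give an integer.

Distances from Giulia: Bob:1, Ivy:2, Kai:2, Mei:1, Nora:2, Priya:1, Ravi:1, Tara:2, Vera:1, Zubin:1.
Sum = 1 + 2 + 2 + 1 + 2 + 1 + 1 + 2 + 1 + 1 = 14.

14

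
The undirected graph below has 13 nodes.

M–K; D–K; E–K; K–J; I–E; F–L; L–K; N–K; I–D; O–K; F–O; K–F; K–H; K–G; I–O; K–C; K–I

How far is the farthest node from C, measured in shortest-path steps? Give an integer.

2

Distances from C: D:2, E:2, F:2, G:2, H:2, I:2, J:2, K:1, L:2, M:2, N:2, O:2.
The largest is 2 (to L, N, I, F, D, J, H, E, G, O, and M), so the eccentricity of C is 2.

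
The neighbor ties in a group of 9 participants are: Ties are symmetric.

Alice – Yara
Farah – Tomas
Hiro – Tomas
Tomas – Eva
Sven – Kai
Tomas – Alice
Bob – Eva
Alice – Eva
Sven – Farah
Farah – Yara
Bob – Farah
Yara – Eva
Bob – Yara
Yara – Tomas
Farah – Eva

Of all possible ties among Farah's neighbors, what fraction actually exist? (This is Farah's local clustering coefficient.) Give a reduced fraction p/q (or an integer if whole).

Farah's neighbors: Bob, Eva, Sven, Tomas, and Yara (k = 5).
Possible neighbor pairs: C(5,2) = 10. Edges among them: Bob–Eva, Bob–Yara, Eva–Tomas, Eva–Yara, Tomas–Yara → e = 5.
Clustering(Farah) = 5/10 = 1/2.

1/2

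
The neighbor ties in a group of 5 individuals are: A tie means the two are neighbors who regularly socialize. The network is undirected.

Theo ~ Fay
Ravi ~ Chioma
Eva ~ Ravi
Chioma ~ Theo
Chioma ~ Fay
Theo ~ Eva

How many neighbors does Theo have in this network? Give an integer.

3

Theo is directly tied to Chioma, Eva, and Fay. That is 3 neighbors, so the degree of Theo is 3.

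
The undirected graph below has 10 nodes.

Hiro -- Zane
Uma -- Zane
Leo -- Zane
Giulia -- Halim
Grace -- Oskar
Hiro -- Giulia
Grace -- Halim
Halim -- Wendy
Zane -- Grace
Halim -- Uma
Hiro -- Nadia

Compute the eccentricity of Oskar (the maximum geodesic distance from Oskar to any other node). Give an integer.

Distances from Oskar: Giulia:3, Grace:1, Halim:2, Hiro:3, Leo:3, Nadia:4, Uma:3, Wendy:3, Zane:2.
The largest is 4 (to Nadia), so the eccentricity of Oskar is 4.

4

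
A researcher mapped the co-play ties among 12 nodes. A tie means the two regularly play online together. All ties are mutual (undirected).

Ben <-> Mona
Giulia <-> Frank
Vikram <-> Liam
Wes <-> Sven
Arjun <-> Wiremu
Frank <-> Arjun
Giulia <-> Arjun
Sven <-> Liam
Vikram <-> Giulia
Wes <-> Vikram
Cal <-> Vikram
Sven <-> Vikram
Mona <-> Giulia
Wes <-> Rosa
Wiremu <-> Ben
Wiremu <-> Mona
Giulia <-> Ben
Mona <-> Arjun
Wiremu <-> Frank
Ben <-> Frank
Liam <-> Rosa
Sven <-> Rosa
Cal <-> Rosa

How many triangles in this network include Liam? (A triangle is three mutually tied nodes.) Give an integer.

Liam's neighbors: Rosa, Sven, and Vikram.
Neighbor pairs that are themselves tied: Liam–Rosa–Sven; Liam–Sven–Vikram. Each forms one triangle with Liam, for 2 in total.

2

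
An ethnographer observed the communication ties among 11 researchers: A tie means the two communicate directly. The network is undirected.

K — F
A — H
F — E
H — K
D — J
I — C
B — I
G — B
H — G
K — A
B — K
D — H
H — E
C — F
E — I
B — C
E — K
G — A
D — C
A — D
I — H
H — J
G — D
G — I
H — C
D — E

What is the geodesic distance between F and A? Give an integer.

2

One shortest route is F – K – A, which uses 2 edges, and F and A are not directly tied, so nothing shorter exists. So d(F,A) = 2.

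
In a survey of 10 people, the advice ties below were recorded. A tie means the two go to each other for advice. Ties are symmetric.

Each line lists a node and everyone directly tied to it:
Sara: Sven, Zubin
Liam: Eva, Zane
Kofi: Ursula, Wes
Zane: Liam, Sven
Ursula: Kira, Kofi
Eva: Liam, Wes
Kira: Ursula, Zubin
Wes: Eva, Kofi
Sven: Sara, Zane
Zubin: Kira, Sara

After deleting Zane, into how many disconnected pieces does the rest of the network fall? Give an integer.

Zane's neighbors (Liam and Sven) remain reachable from one another through other ties, so the rest of the network stays in one piece.

1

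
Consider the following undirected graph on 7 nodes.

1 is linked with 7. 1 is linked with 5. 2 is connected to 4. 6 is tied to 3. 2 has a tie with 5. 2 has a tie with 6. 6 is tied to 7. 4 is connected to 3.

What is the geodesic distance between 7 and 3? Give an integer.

2

One shortest route is 7 – 6 – 3, which uses 2 edges, and 7 and 3 are not directly tied, so nothing shorter exists. So d(7,3) = 2.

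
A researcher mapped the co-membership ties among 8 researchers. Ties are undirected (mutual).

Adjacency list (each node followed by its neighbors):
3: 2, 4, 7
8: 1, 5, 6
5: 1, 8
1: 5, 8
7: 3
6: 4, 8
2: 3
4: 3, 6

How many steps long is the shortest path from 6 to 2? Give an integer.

One shortest route is 6 – 4 – 3 – 2, which uses 3 edges, and at distance 2 from 6 we only reach {1, 3, 5}, which does not include 2. So d(6,2) = 3.

3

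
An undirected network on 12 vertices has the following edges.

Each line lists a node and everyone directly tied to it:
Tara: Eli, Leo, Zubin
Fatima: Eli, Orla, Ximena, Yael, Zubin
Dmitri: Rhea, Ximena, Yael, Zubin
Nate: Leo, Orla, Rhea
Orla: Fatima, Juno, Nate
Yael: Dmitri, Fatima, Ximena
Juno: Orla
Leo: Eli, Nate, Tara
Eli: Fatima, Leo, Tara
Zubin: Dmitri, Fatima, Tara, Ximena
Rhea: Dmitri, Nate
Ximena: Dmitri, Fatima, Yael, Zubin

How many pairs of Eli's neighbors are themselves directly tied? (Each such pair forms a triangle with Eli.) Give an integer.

Eli's neighbors: Fatima, Leo, and Tara.
Neighbor pairs that are themselves tied: Eli–Leo–Tara. Each forms one triangle with Eli, for 1 in total.

1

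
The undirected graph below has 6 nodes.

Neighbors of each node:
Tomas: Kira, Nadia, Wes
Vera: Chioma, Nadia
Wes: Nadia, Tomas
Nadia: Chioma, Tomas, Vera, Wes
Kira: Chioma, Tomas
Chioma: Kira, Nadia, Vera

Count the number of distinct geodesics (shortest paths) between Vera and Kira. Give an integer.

1

The shortest distance is 2, and the only length-2 path is Vera–Chioma–Kira. So there is exactly 1 shortest path.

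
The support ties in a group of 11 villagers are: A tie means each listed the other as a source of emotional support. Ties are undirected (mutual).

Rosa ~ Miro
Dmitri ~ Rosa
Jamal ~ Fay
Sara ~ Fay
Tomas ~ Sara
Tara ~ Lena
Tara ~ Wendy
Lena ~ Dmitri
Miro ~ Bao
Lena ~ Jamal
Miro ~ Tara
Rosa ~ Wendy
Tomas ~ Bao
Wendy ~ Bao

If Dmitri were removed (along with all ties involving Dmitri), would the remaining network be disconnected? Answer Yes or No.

No

Even without Dmitri, every remaining node can still reach every other (the residual graph is connected), so Dmitri is not a cut vertex.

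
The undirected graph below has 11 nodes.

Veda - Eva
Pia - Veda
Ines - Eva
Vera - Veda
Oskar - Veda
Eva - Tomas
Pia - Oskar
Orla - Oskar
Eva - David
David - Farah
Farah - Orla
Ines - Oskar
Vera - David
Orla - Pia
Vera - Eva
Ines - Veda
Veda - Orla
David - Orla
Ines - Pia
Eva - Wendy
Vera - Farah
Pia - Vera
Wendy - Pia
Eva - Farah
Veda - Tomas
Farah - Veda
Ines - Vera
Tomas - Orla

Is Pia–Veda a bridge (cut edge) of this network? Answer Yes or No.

Even without that edge, Pia still reaches Veda via Pia – Vera – Veda, so the network stays connected. Not a bridge.

No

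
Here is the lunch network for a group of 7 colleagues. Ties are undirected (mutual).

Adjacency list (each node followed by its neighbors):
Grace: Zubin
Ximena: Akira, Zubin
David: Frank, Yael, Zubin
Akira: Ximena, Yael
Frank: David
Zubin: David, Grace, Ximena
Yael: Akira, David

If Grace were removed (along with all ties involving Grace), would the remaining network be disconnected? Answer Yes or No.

No

Even without Grace, every remaining node can still reach every other (the residual graph is connected), so Grace is not a cut vertex.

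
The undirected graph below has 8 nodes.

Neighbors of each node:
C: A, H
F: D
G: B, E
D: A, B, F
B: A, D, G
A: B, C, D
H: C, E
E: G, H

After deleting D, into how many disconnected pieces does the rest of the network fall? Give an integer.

2

Without D, the remaining ties split the others into: {F}; {A, B, C, E, G, H}.
That's 2 separate components.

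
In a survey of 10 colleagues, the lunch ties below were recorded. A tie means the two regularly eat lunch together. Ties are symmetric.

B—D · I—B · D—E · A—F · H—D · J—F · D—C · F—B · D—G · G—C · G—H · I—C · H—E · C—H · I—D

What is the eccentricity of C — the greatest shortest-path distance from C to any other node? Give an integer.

4

Distances from C: A:4, B:2, D:1, E:2, F:3, G:1, H:1, I:1, J:4.
The largest is 4 (to J and A), so the eccentricity of C is 4.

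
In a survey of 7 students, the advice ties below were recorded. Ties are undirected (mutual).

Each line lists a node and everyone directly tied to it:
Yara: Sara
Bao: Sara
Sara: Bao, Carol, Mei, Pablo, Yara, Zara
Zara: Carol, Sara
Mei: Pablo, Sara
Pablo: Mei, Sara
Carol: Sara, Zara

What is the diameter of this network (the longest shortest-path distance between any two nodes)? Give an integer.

Eccentricity of each node (its greatest distance to any other): Bao:2, Carol:2, Mei:2, Pablo:2, Sara:1, Yara:2, Zara:2.
The maximum eccentricity is 2, realized for instance by the pair Bao–Yara via Bao – Sara – Yara. So the diameter is 2.

2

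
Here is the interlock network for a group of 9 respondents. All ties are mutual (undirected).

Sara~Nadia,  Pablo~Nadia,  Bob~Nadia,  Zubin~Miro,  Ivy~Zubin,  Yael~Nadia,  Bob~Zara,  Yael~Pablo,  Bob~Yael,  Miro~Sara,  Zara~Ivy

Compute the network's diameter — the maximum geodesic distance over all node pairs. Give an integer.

Eccentricity of each node (its greatest distance to any other): Bob:3, Ivy:4, Miro:3, Nadia:3, Pablo:4, Sara:3, Yael:4, Zara:3, Zubin:4.
The maximum eccentricity is 4, realized for instance by the pair Zubin–Yael via Zubin – Miro – Sara – Nadia – Yael. So the diameter is 4.

4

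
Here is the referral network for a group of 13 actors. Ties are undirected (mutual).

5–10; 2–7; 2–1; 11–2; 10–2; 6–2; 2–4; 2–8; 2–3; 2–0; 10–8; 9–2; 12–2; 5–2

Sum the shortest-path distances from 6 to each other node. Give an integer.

Distances from 6: 0:2, 1:2, 2:1, 3:2, 4:2, 5:2, 7:2, 8:2, 9:2, 10:2, 11:2, 12:2.
Sum = 2 + 2 + 1 + 2 + 2 + 2 + 2 + 2 + 2 + 2 + 2 + 2 = 23.

23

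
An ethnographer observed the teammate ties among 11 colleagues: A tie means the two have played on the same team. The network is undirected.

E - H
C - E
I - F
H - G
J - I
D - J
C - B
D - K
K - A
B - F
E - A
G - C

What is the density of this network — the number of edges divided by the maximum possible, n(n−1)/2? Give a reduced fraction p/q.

There are 12 edges and 11 nodes, so the maximum possible is C(11,2) = 55.
Density = 12/55.

12/55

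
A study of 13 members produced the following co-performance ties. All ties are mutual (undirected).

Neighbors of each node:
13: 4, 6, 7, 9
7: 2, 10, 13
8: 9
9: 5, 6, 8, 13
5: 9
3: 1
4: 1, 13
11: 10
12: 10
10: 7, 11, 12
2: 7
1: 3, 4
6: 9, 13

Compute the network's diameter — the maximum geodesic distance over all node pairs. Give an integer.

6

Eccentricity of each node (its greatest distance to any other): 1:5, 2:5, 3:6, 4:4, 5:5, 6:4, 7:4, 8:5, 9:4, 10:5, 11:6, 12:6, 13:3.
The maximum eccentricity is 6, realized for instance by the pair 12–3 via 12 – 10 – 7 – 13 – 4 – 1 – 3. So the diameter is 6.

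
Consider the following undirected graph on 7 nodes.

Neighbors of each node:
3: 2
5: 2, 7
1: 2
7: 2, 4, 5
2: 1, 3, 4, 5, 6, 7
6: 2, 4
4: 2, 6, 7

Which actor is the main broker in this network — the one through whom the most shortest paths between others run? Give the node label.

Unnormalized betweenness of each node: 1:0, 2:11, 3:0, 4:1/2, 5:0, 6:0, 7:1/2.
2 has the largest value, 11, making it the main broker — the node through which the most shortest paths run.

2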